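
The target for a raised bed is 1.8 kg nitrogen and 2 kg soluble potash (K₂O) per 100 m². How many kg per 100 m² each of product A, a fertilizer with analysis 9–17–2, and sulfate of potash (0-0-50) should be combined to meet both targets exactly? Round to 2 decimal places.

20.00 kg product A, 3.20 kg sulfate of potash

With a, b = kg per 100 m² of product A and sulfate of potash:
N: 0.09·a + 0·b = 1.8
K₂O: 0.02·a + 0.5·b = 2
Solving simultaneously: a = 20, b = 3.2.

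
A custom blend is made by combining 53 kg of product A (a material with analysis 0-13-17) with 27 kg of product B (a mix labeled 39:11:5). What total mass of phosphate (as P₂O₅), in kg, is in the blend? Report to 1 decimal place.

9.9 kg P₂O₅

P₂O₅ mass = 13%×53 + 11%×27 = 9.86 kg.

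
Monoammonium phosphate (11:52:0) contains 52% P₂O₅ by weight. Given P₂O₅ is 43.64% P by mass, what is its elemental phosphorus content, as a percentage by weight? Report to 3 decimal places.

%P = 52 × 0.4364 = 22.6928%.

22.693% P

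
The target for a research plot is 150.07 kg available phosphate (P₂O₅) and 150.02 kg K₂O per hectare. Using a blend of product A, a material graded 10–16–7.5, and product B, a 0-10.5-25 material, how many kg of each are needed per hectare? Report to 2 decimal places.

With a, b = kg per hectare of product A and product B:
P₂O₅: 0.16·a + 0.105·b = 150.07
K₂O: 0.075·a + 0.25·b = 150.02
From row1: a = (150.07 − 0.105·b) / 0.16.
Into row2: 0.075·(150.07 − 0.105·b)/0.16 + 0.25·b = 150.02 → b = 396.823, a = 677.522.

677.52 kg product A, 396.82 kg product B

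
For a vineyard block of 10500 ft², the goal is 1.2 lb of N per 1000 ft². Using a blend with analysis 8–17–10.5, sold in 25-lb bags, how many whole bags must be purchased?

7 bags

Product per 1000 ft² = 1.2 / 8% = 15 lb.
Total product = 15 × 10500 / 1000 = 157.5 lb.
Bags = ⌈157.5 / 25⌉ = 7.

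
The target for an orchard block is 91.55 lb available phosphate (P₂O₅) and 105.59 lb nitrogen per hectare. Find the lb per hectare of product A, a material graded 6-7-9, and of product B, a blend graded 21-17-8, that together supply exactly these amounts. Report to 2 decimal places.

Let a = lb of product A, b = lb of product B (per hectare).
P₂O₅: 0.07·a + 0.17·b = 91.55
N: 0.06·a + 0.21·b = 105.59
Solving simultaneously: a = 283.378, b = 421.844.

283.38 lb product A, 421.84 lb product B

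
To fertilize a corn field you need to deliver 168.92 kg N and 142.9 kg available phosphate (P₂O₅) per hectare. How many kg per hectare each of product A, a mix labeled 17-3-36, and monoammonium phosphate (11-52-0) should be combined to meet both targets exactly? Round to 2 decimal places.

847.47 kg product A, 225.92 kg monoammonium phosphate

Let a = kg of product A, b = kg of monoammonium phosphate (per hectare).
N: 0.17·a + 0.11·b = 168.92
P₂O₅: 0.03·a + 0.52·b = 142.9
Eliminate b: (row1) − 0.11/0.52·(row2) → 0.163654·a = 138.691, so a = 847.467.
Then b = (142.9 − 0.03·847.467) / 0.52 = 225.915.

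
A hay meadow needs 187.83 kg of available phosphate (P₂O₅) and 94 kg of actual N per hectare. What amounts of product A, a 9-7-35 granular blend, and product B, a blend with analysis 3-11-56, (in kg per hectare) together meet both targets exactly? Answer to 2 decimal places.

603.22 kg product A, 1323.68 kg product B

Per-hectare balance (a = product A, b = product B):
P₂O₅: 0.07·a + 0.11·b = 187.83
N: 0.09·a + 0.03·b = 94
From row1: a = (187.83 − 0.11·b) / 0.07.
Into row2: 0.09·(187.83 − 0.11·b)/0.07 + 0.03·b = 94 → b = 1323.679, a = 603.218.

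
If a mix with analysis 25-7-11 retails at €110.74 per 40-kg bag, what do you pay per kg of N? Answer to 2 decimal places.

€11.07 per kg N

N in bag = 40 × 25% = 10 kg.
Cost per kg N = €110.74 / 10 = €11.0740.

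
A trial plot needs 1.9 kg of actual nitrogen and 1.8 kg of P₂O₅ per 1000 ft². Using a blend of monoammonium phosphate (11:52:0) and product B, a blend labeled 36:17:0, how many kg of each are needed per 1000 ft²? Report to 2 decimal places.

1.93 kg monoammonium phosphate, 4.69 kg product B

With a, b = kg per 1000 ft² of monoammonium phosphate and product B:
N: 0.11·a + 0.36·b = 1.9
P₂O₅: 0.52·a + 0.17·b = 1.8
From row1: a = (1.9 − 0.36·b) / 0.11.
Into row2: 0.52·(1.9 − 0.36·b)/0.11 + 0.17·b = 1.8 → b = 4.68843, a = 1.92878.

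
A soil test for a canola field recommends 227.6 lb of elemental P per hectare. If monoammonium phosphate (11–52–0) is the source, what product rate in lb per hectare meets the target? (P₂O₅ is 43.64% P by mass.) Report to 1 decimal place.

As P₂O₅: 227.6 / 0.4364 = 521.54 lb per hectare.
Product per hectare = 521.54 / 52% = 1002.96 lb.

1003.0 lb of product per hectare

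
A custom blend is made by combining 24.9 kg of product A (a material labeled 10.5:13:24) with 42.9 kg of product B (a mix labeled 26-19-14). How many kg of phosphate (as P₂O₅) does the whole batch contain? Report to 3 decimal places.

11.388 kg P₂O₅

P₂O₅ mass = 13%×24.9 + 19%×42.9 = 11.388 kg.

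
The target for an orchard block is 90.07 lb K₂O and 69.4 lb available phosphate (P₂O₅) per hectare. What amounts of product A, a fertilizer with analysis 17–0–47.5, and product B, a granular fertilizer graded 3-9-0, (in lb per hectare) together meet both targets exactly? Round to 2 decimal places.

189.62 lb product A, 771.11 lb product B

With a, b = lb per hectare of product A and product B:
K₂O: 0.475·a + 0·b = 90.07
P₂O₅: 0·a + 0.09·b = 69.4
Solving simultaneously: a = 189.621, b = 771.111.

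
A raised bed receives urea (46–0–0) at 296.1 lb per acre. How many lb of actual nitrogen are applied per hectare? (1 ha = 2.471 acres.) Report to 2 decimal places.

336.57 lb N per hectare

nitrogen per acre = 296.1 × 46% = 136.206 lb.
Convert to per hectare: 136.206 × 2.471 = 336.565 lb.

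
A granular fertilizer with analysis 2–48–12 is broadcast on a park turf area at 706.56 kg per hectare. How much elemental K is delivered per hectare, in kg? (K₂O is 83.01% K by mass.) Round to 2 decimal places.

70.38 kg K per hectare

K₂O per hectare = 706.56 × 12% = 84.7872 kg.
Elemental K = 84.7872 × 0.8301 = 70.3819 kg per hectare.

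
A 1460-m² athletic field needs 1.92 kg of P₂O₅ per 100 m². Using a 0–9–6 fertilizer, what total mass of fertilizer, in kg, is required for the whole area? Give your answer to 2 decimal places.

Product per 100 m² = 1.92 / 9% = 21.3333 kg.
Total product = 21.3333 × 1460 / 100 = 311.467 kg.

311.47 kg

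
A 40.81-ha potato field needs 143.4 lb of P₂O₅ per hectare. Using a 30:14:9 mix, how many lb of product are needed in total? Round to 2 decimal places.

Product per hectare = 143.4 / 14% = 1024.29 lb.
Total product = 1024.29 × 40.81 = 41801.1 lb.

41801.10 lb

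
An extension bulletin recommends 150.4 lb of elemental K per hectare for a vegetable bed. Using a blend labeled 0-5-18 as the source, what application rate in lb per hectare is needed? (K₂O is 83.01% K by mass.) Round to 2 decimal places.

1006.57 lb of product per hectare

As K₂O: 150.4 / 0.8301 = 181.183 lb per hectare.
Product per hectare = 181.183 / 18% = 1006.572 lb.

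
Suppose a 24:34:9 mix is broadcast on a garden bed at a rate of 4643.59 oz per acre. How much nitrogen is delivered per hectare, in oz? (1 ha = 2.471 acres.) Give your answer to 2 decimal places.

2753.83 oz N per hectare

nitrogen per acre = 4643.59 × 24% = 1114.46 oz.
Convert to per hectare: 1114.46 × 2.471 = 2753.8346 oz.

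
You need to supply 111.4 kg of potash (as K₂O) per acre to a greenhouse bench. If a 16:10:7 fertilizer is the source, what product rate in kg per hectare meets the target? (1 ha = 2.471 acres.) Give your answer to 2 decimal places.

3932.42 kg of product per hectare

Product per acre = 111.4 / 7% = 1591.43 kg.
Convert to per hectare: 1591.43 × 2.471 = 3932.42 kg.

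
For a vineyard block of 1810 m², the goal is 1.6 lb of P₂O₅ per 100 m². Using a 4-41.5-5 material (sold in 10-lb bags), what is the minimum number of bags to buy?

7 bags

Product per 100 m² = 1.6 / 41.5% = 3.85542 lb.
Total product = 3.85542 × 1810 / 100 = 69.7831 lb.
Bags = ⌈69.7831 / 10⌉ = 7.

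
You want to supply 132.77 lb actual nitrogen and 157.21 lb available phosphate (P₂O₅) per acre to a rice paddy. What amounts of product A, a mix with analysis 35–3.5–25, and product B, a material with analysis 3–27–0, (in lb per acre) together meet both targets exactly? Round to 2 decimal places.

333.14 lb product A, 539.07 lb product B

With a, b = lb per acre of product A and product B:
N: 0.35·a + 0.03·b = 132.77
P₂O₅: 0.035·a + 0.27·b = 157.21
Solving simultaneously: a = 333.136, b = 539.0749.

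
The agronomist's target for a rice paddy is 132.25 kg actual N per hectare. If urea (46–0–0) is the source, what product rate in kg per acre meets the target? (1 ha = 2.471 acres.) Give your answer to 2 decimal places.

116.35 kg of product per acre

Product per hectare = 132.25 / 46% = 287.5 kg.
Convert to per acre: 287.5 × 0.404694 = 116.3497 kg.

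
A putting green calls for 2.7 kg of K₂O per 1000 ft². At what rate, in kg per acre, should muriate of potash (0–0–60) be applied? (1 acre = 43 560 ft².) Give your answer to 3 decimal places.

Product per 1000 ft² = 2.7 / 60% = 4.5 kg.
Convert to per acre: 4.5 × 43.56 = 196.02 kg.

196.020 kg of product per acre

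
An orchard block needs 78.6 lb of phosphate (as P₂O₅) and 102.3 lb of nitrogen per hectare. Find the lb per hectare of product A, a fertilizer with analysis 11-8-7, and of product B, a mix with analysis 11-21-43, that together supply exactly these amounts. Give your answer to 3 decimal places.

897.692 lb product A, 32.308 lb product B

Per-hectare balance (a = product A, b = product B):
P₂O₅: 0.08·a + 0.21·b = 78.6
N: 0.11·a + 0.11·b = 102.3
From row1: a = (78.6 − 0.21·b) / 0.08.
Into row2: 0.11·(78.6 − 0.21·b)/0.08 + 0.11·b = 102.3 → b = 32.3077, a = 897.6923.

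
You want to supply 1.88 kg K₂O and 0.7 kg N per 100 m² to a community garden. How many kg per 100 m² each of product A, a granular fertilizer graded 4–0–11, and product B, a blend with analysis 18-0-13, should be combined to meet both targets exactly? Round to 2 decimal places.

Per-100 m² balance (a = product A, b = product B):
K₂O: 0.11·a + 0.13·b = 1.88
N: 0.04·a + 0.18·b = 0.7
Eliminate a: (row1) − 0.11/0.04·(row2) → -0.365·b = -0.045, so b = 0.123288.
Back-substitute: a = (1.88 − 0.13·0.123288) / 0.11 = 16.9452.

16.95 kg product A, 0.12 kg product B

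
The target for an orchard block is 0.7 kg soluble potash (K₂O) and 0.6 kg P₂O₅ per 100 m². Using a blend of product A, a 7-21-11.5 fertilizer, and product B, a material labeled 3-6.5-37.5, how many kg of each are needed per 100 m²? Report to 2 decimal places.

2.52 kg product A, 1.09 kg product B

With a, b = kg per 100 m² of product A and product B:
K₂O: 0.115·a + 0.375·b = 0.7
P₂O₅: 0.21·a + 0.065·b = 0.6
Eliminate a: (row1) − 0.115/0.21·(row2) → 0.339405·b = 0.371429, so b = 1.09435.
Back-substitute: a = (0.7 − 0.375·1.09435) / 0.115 = 2.51841.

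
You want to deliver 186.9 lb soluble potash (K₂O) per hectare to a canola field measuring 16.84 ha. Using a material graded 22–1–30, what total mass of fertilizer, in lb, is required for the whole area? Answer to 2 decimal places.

Product per hectare = 186.9 / 30% = 623 lb.
Total product = 623 × 16.84 = 10491.32 lb.

10491.32 lb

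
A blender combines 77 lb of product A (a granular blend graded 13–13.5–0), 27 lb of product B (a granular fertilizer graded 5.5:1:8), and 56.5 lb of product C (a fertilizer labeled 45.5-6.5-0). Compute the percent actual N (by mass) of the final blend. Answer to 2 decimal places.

Total mass = 77 + 27 + 56.5 = 160.5 lb.
N mass = 13%×77 + 5.5%×27 + 45.5%×56.5 = 37.2025 lb.
% N = 37.2025 / 160.5 = 23.1791%.

23.18% N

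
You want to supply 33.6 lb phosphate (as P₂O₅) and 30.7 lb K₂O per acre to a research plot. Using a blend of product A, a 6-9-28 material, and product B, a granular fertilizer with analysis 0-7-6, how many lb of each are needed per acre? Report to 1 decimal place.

9.4 lb product A, 468.0 lb product B

Let a = lb of product A, b = lb of product B (per acre).
P₂O₅: 0.09·a + 0.07·b = 33.6
K₂O: 0.28·a + 0.06·b = 30.7
Eliminate b: (row1) − 0.07/0.06·(row2) → -0.236667·a = -2.21667, so a = 9.3662.
Then b = (30.7 − 0.28·9.3662) / 0.06 = 467.958.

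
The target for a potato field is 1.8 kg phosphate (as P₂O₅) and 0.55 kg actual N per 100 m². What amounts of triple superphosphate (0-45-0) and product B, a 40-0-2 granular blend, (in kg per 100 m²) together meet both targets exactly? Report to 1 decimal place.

4.0 kg triple superphosphate, 1.4 kg product B

Let a = kg of triple superphosphate, b = kg of product B (per 100 m²).
P₂O₅: 0.45·a + 0·b = 1.8
N: 0·a + 0.4·b = 0.55
Solving simultaneously: a = 4, b = 1.375.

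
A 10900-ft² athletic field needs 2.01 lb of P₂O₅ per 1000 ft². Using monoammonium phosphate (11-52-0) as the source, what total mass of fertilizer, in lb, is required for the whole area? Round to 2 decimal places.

Product per 1000 ft² = 2.01 / 52% = 3.86538 lb.
Total product = 3.86538 × 10900 / 1000 = 42.1327 lb.

42.13 lb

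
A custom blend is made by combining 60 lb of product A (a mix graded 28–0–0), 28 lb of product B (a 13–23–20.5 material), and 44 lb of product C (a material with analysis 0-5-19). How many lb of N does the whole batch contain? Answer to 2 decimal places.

N mass = 28%×60 + 13%×28 + 0%×44 = 20.44 lb.

20.44 lb N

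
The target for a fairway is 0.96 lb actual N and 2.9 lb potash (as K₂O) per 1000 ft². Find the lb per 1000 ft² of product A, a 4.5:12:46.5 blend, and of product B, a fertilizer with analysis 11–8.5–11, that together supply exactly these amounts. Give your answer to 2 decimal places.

Let a = lb of product A, b = lb of product B (per 1000 ft²).
N: 0.045·a + 0.11·b = 0.96
K₂O: 0.465·a + 0.11·b = 2.9
Eliminate b: (row1) − 0.11/0.11·(row2) → -0.42·a = -1.94, so a = 4.61905.
Then b = (2.9 − 0.465·4.61905) / 0.11 = 6.83766.

4.62 lb product A, 6.84 lb product B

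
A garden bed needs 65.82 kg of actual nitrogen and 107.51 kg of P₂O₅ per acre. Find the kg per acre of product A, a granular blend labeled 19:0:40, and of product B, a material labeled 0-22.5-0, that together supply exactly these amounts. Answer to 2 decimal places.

346.42 kg product A, 477.82 kg product B

Per-acre balance (a = product A, b = product B):
N: 0.19·a + 0·b = 65.82
P₂O₅: 0·a + 0.225·b = 107.51
Solving simultaneously: a = 346.421, b = 477.822.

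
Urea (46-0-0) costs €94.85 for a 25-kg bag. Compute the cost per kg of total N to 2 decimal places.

N in bag = 25 × 46% = 11.5 kg.
Cost per kg N = €94.85 / 11.5 = €8.2478.

€8.25 per kg N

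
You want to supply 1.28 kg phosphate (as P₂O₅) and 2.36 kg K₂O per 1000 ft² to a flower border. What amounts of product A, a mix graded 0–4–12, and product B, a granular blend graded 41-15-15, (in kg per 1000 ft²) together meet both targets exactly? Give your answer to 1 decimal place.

Per-1000 ft² balance (a = product A, b = product B):
P₂O₅: 0.04·a + 0.15·b = 1.28
K₂O: 0.12·a + 0.15·b = 2.36
Solving simultaneously: a = 13.5, b = 4.93333.

13.5 kg product A, 4.9 kg product B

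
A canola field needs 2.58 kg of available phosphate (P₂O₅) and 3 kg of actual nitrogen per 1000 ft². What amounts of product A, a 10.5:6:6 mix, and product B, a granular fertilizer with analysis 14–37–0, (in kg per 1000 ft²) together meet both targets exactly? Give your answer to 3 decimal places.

24.591 kg product A, 2.985 kg product B

Per-1000 ft² balance (a = product A, b = product B):
P₂O₅: 0.06·a + 0.37·b = 2.58
N: 0.105·a + 0.14·b = 3
Eliminate a: (row1) − 0.06/0.105·(row2) → 0.29·b = 0.865714, so b = 2.98522.
Back-substitute: a = (2.58 − 0.37·2.98522) / 0.06 = 24.5911.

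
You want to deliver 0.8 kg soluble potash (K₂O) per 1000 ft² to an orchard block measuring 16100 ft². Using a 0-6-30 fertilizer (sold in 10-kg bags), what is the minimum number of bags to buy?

5 bags

Product per 1000 ft² = 0.8 / 30% = 2.66667 kg.
Total product = 2.66667 × 16100 / 1000 = 42.9333 kg.
Bags = ⌈42.9333 / 10⌉ = 5.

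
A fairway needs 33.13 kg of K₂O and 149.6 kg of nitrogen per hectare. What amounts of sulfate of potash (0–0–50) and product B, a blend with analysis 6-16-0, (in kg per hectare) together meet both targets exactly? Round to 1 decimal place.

66.3 kg sulfate of potash, 2493.3 kg product B

Per-hectare balance (a = sulfate of potash, b = product B):
K₂O: 0.5·a + 0·b = 33.13
N: 0·a + 0.06·b = 149.6
Solving simultaneously: a = 66.26, b = 2493.33.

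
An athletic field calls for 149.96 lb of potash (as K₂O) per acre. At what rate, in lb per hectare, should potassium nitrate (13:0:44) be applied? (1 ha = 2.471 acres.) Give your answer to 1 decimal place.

842.2 lb of product per hectare

Product per acre = 149.96 / 44% = 340.818 lb.
Convert to per hectare: 340.818 × 2.471 = 842.162 lb.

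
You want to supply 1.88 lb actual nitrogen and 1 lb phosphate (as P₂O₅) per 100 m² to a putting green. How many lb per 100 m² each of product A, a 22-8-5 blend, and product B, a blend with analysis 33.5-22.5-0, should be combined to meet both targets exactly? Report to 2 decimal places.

3.88 lb product A, 3.07 lb product B

Let a = lb of product A, b = lb of product B (per 100 m²).
N: 0.22·a + 0.335·b = 1.88
P₂O₅: 0.08·a + 0.225·b = 1
Solving simultaneously: a = 3.87665, b = 3.06608.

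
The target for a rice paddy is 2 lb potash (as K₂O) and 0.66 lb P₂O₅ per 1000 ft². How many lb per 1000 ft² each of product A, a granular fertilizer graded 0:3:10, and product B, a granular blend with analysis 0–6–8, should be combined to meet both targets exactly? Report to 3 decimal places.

18.667 lb product A, 1.667 lb product B

Per-1000 ft² balance (a = product A, b = product B):
K₂O: 0.1·a + 0.08·b = 2
P₂O₅: 0.03·a + 0.06·b = 0.66
Eliminate b: (row1) − 0.08/0.06·(row2) → 0.06·a = 1.12, so a = 18.6667.
Then b = (0.66 − 0.03·18.6667) / 0.06 = 1.66667.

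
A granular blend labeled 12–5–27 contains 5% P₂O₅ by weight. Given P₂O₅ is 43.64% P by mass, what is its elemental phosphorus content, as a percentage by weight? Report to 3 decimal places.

2.182% P

%P = 5 × 0.4364 = 2.182%.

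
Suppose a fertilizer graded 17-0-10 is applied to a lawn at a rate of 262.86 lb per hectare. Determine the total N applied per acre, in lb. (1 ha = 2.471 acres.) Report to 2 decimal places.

18.08 lb N per acre

nitrogen per hectare = 262.86 × 17% = 44.6862 lb.
Convert to per acre: 44.6862 × 0.404694 = 18.0843 lb.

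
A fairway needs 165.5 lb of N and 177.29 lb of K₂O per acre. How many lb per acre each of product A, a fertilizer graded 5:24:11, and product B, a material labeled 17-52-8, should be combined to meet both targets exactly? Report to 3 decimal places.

Let a = lb of product A, b = lb of product B (per acre).
N: 0.05·a + 0.17·b = 165.5
K₂O: 0.11·a + 0.08·b = 177.29
Eliminate b: (row1) − 0.17/0.08·(row2) → -0.18375·a = -211.241, so a = 1149.6122.
Then b = (177.29 − 0.11·1149.6122) / 0.08 = 635.4082.

1149.612 lb product A, 635.408 lb product B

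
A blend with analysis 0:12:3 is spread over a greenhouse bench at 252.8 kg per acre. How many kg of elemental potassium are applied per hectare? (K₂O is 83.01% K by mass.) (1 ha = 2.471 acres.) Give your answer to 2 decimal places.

15.56 kg K per hectare

K₂O per acre = 252.8 × 3% = 7.584 kg.
Elemental K = 7.584 × 0.8301 = 6.29548 kg per acre.
Convert to per hectare: 6.29548 × 2.471 = 15.5561 kg.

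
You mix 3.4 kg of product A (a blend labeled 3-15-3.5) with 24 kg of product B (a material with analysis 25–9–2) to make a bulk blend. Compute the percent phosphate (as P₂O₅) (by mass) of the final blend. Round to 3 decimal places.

Total mass = 3.4 + 24 = 27.4 kg.
P₂O₅ mass = 15%×3.4 + 9%×24 = 2.67 kg.
% P₂O₅ = 2.67 / 27.4 = 9.74453%.

9.745% P₂O₅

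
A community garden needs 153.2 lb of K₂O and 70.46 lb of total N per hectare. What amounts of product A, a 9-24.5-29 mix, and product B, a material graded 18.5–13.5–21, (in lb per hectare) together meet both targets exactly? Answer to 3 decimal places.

Per-hectare balance (a = product A, b = product B):
K₂O: 0.29·a + 0.21·b = 153.2
N: 0.09·a + 0.185·b = 70.46
Solving simultaneously: a = 389.7957, b = 191.2345.

389.796 lb product A, 191.235 lb product B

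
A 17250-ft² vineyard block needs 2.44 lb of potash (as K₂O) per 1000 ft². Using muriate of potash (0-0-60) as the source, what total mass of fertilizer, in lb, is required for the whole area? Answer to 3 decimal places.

Product per 1000 ft² = 2.44 / 60% = 4.06667 lb.
Total product = 4.06667 × 17250 / 1000 = 70.15 lb.

70.150 lb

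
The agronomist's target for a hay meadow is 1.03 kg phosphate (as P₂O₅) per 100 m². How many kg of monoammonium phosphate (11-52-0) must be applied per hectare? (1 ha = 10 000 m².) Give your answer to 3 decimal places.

198.077 kg of product per hectare

Product per 100 m² = 1.03 / 52% = 1.98077 kg.
Convert to per hectare: 1.98077 × 100 = 198.0769 kg.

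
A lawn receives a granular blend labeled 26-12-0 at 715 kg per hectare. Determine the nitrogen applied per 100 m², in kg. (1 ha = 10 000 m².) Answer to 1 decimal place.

1.9 kg N per hundred sq m

nitrogen per hectare = 715 × 26% = 185.9 kg.
Convert to per 100 m²: 185.9 × 0.01 = 1.859 kg.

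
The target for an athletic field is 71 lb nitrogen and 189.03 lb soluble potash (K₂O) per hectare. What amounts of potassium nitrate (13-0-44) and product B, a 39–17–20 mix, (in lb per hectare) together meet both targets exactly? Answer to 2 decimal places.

408.80 lb potassium nitrate, 45.78 lb product B

With a, b = lb per hectare of potassium nitrate and product B:
N: 0.13·a + 0.39·b = 71
K₂O: 0.44·a + 0.2·b = 189.03
From row1: a = (71 − 0.39·b) / 0.13.
Into row2: 0.44·(71 − 0.39·b)/0.13 + 0.2·b = 189.03 → b = 45.7837, a = 408.803.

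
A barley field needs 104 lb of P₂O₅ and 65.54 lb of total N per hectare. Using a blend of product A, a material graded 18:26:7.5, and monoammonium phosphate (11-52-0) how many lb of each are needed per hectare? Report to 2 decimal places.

348.32 lb product A, 25.84 lb monoammonium phosphate

Per-hectare balance (a = product A, b = monoammonium phosphate):
P₂O₅: 0.26·a + 0.52·b = 104
N: 0.18·a + 0.11·b = 65.54
Eliminate b: (row1) − 0.52/0.11·(row2) → -0.590909·a = -205.825, so a = 348.32.
Then b = (65.54 − 0.18·348.32) / 0.11 = 25.84.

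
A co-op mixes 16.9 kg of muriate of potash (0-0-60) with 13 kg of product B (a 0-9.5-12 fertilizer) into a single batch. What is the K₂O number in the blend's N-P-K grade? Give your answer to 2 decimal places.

Total mass = 16.9 + 13 = 29.9 kg.
K₂O mass = 60%×16.9 + 12%×13 = 11.7 kg.
% K₂O = 11.7 / 29.9 = 39.1304%.

39.13% K₂O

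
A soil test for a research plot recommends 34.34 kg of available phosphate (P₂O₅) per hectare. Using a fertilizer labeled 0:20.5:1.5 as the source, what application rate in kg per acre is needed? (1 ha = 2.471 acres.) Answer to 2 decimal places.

Product per hectare = 34.34 / 20.5% = 167.512 kg.
Convert to per acre: 167.512 × 0.404694 = 67.7913 kg.

67.79 kg of product per acre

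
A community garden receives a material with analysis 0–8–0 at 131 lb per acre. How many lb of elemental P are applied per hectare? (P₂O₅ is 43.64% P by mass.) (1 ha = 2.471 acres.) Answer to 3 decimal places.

P₂O₅ per acre = 131 × 8% = 10.48 lb.
Elemental P = 10.48 × 0.4364 = 4.57347 lb per acre.
Convert to per hectare: 4.57347 × 2.471 = 11.30105 lb.

11.301 lb P per hectare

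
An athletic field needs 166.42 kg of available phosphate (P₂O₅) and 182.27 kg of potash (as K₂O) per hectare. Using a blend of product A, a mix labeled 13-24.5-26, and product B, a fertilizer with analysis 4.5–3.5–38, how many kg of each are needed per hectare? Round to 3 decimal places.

676.907 kg product A, 16.511 kg product B

Per-hectare balance (a = product A, b = product B):
P₂O₅: 0.245·a + 0.035·b = 166.42
K₂O: 0.26·a + 0.38·b = 182.27
Eliminate a: (row1) − 0.245/0.26·(row2) → -0.323077·b = -5.33442, so b = 16.5113.
Back-substitute: a = (166.42 − 0.035·16.5113) / 0.245 = 676.9065.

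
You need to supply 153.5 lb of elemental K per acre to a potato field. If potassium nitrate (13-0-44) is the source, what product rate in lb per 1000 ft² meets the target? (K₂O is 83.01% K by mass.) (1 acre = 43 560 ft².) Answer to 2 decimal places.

As K₂O: 153.5 / 0.8301 = 184.917 lb per acre.
Product per acre = 184.917 / 44% = 420.267 lb.
Convert to per 1000 ft²: 420.267 × 0.0229568 = 9.648 lb.

9.65 lb of product per thousand sq ft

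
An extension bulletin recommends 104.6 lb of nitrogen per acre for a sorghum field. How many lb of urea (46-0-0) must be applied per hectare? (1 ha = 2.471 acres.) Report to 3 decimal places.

561.884 lb of product per hectare

Product per acre = 104.6 / 46% = 227.391 lb.
Convert to per hectare: 227.391 × 2.471 = 561.8839 lb.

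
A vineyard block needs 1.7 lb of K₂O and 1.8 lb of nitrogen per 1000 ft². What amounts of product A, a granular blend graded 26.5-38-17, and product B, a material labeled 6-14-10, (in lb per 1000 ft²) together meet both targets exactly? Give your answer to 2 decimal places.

Per-1000 ft² balance (a = product A, b = product B):
K₂O: 0.17·a + 0.1·b = 1.7
N: 0.265·a + 0.06·b = 1.8
Eliminate a: (row1) − 0.17/0.265·(row2) → 0.0615094·b = 0.545283, so b = 8.86503.
Back-substitute: a = (1.7 − 0.1·8.86503) / 0.17 = 4.78528.

4.79 lb product A, 8.87 lb product B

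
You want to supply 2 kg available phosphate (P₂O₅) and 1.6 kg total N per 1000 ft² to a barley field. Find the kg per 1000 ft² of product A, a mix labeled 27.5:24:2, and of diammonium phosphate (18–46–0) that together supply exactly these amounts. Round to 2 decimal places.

With a, b = kg per 1000 ft² of product A and diammonium phosphate:
P₂O₅: 0.24·a + 0.46·b = 2
N: 0.275·a + 0.18·b = 1.6
Eliminate a: (row1) − 0.24/0.275·(row2) → 0.302909·b = 0.603636, so b = 1.9928.
Back-substitute: a = (2 − 0.46·1.9928) / 0.24 = 4.51381.

4.51 kg product A, 1.99 kg diammonium phosphate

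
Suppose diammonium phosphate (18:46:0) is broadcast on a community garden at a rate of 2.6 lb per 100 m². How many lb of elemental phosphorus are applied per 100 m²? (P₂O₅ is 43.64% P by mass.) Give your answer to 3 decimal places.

P₂O₅ per 100 m² = 2.6 × 46% = 1.196 lb.
Elemental P = 1.196 × 0.4364 = 0.521934 lb per 100 m².

0.522 lb P per hundred sq m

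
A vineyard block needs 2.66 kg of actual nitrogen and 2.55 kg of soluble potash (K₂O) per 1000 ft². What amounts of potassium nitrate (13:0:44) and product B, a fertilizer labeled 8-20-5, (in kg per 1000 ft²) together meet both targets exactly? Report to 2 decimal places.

Per-1000 ft² balance (a = potassium nitrate, b = product B):
N: 0.13·a + 0.08·b = 2.66
K₂O: 0.44·a + 0.05·b = 2.55
Solving simultaneously: a = 2.47387, b = 29.22997.

2.47 kg potassium nitrate, 29.23 kg product B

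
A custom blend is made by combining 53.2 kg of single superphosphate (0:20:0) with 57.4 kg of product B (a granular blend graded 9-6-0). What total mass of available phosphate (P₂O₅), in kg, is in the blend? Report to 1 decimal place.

14.1 kg P₂O₅

P₂O₅ mass = 20%×53.2 + 6%×57.4 = 14.084 kg.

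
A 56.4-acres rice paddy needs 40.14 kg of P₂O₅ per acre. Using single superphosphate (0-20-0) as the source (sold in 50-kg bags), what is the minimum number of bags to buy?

227 bags

Product per acre = 40.14 / 20% = 200.7 kg.
Total product = 200.7 × 56.4 = 11319.5 kg.
Bags = ⌈11319.5 / 50⌉ = 227.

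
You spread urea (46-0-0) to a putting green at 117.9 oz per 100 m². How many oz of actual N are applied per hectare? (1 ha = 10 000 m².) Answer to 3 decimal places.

5423.400 oz N per hectare

nitrogen per 100 m² = 117.9 × 46% = 54.234 oz.
Convert to per hectare: 54.234 × 100 = 5423.4 oz.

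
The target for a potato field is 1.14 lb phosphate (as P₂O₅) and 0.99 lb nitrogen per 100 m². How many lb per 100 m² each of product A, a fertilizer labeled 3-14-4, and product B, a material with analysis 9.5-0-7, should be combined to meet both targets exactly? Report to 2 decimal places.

8.14 lb product A, 7.85 lb product B

Per-100 m² balance (a = product A, b = product B):
P₂O₅: 0.14·a + 0·b = 1.14
N: 0.03·a + 0.095·b = 0.99
From row1: a = (1.14 − 0·b) / 0.14.
Into row2: 0.03·(1.14 − 0·b)/0.14 + 0.095·b = 0.99 → b = 7.84962, a = 8.14286.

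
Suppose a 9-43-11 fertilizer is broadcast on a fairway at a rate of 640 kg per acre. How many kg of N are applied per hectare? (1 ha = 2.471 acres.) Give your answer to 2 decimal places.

nitrogen per acre = 640 × 9% = 57.6 kg.
Convert to per hectare: 57.6 × 2.471 = 142.3296 kg.

142.33 kg N per hectare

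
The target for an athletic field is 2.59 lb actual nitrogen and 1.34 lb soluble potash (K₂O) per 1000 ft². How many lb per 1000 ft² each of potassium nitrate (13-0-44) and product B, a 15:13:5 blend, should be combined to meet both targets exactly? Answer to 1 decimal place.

Per-1000 ft² balance (a = potassium nitrate, b = product B):
N: 0.13·a + 0.15·b = 2.59
K₂O: 0.44·a + 0.05·b = 1.34
Eliminate b: (row1) − 0.15/0.05·(row2) → -1.19·a = -1.43, so a = 1.20168.
Then b = (1.34 − 0.44·1.20168) / 0.05 = 16.2252.

1.2 lb potassium nitrate, 16.2 lb product B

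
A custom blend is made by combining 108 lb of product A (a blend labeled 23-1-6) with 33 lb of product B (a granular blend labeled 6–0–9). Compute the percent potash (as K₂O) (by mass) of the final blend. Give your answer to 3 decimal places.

Total mass = 108 + 33 = 141 lb.
K₂O mass = 6%×108 + 9%×33 = 9.45 lb.
% K₂O = 9.45 / 141 = 6.70213%.

6.702% K₂O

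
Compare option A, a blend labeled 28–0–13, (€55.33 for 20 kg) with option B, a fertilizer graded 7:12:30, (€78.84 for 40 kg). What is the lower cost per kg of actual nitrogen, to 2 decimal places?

€9.88 per kg N (option A)

option A: N per bag = 20 × 28% = 5.6 kg; cost = 55.33 / 5.6 = €9.8804/kg N.
option B: N per bag = 40 × 7% = 2.8 kg; cost = 78.84 / 2.8 = €28.1571/kg N.
option A is cheaper.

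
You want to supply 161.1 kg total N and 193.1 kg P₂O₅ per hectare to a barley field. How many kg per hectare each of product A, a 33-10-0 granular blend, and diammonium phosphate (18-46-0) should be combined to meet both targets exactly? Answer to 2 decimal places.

Let a = kg of product A, b = kg of diammonium phosphate (per hectare).
N: 0.33·a + 0.18·b = 161.1
P₂O₅: 0.1·a + 0.46·b = 193.1
Eliminate a: (row1) − 0.33/0.1·(row2) → -1.338·b = -476.13, so b = 355.852.
Back-substitute: a = (161.1 − 0.18·355.852) / 0.33 = 294.081.

294.08 kg product A, 355.85 kg diammonium phosphate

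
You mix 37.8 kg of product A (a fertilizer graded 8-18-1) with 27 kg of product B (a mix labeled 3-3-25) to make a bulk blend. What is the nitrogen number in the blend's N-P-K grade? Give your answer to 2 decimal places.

5.92% N

Total mass = 37.8 + 27 = 64.8 kg.
N mass = 8%×37.8 + 3%×27 = 3.834 kg.
% N = 3.834 / 64.8 = 5.91667%.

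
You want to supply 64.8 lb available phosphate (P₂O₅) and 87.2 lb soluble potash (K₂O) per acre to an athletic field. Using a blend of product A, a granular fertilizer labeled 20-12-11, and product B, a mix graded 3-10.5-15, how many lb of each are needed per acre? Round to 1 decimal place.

87.4 lb product A, 517.2 lb product B

Per-acre balance (a = product A, b = product B):
P₂O₅: 0.12·a + 0.105·b = 64.8
K₂O: 0.11·a + 0.15·b = 87.2
Eliminate b: (row1) − 0.105/0.15·(row2) → 0.043·a = 3.76, so a = 87.4419.
Then b = (87.2 − 0.11·87.4419) / 0.15 = 517.209.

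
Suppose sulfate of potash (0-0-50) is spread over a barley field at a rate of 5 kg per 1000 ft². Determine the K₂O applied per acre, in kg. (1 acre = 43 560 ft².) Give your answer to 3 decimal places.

108.900 kg K₂O per acre

K₂O per 1000 ft² = 5 × 50% = 2.5 kg.
Convert to per acre: 2.5 × 43.56 = 108.9 kg.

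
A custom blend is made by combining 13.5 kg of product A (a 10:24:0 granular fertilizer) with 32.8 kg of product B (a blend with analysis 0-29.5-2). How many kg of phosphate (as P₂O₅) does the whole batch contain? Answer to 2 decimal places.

P₂O₅ mass = 24%×13.5 + 29.5%×32.8 = 12.916 kg.

12.92 kg P₂O₅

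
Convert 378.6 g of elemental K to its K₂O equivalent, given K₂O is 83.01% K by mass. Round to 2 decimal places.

456.09 g K₂O

K₂O = 378.6 / 0.8301 = 456.0896 g.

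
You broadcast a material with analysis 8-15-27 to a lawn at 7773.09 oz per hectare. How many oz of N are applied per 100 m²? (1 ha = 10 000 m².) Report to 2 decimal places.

nitrogen per hectare = 7773.09 × 8% = 621.847 oz.
Convert to per 100 m²: 621.847 × 0.01 = 6.21847 oz.

6.22 oz N per hundred sq m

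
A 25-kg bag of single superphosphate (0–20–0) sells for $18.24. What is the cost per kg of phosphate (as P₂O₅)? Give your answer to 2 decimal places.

P₂O₅ in bag = 25 × 20% = 5 kg.
Cost per kg P₂O₅ = $18.24 / 5 = $3.6480.

$3.65 per kg P₂O₅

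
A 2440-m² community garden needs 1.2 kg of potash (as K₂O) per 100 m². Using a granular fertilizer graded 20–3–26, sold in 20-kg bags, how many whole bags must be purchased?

Product per 100 m² = 1.2 / 26% = 4.61538 kg.
Total product = 4.61538 × 2440 / 100 = 112.615 kg.
Bags = ⌈112.615 / 20⌉ = 6.

6 bags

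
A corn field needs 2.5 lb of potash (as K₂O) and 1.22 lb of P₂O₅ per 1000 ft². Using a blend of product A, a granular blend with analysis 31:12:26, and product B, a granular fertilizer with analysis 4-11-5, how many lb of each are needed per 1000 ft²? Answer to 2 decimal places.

Per-1000 ft² balance (a = product A, b = product B):
K₂O: 0.26·a + 0.05·b = 2.5
P₂O₅: 0.12·a + 0.11·b = 1.22
Solving simultaneously: a = 9.46903, b = 0.761062.

9.47 lb product A, 0.76 lb product B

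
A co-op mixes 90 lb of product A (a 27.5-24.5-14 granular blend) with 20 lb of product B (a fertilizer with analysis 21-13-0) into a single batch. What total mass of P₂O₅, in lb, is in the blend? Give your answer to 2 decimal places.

P₂O₅ mass = 24.5%×90 + 13%×20 = 24.65 lb.

24.65 lb P₂O₅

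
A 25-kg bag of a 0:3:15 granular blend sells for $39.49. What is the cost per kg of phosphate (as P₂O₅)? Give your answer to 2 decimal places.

$52.65 per kg P₂O₅

P₂O₅ in bag = 25 × 3% = 0.75 kg.
Cost per kg P₂O₅ = $39.49 / 0.75 = $52.6533.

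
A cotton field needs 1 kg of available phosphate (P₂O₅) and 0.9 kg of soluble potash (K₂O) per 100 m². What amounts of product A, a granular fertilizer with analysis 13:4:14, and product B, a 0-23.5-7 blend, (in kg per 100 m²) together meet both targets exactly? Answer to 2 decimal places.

With a, b = kg per 100 m² of product A and product B:
P₂O₅: 0.04·a + 0.235·b = 1
K₂O: 0.14·a + 0.07·b = 0.9
Eliminate b: (row1) − 0.235/0.07·(row2) → -0.43·a = -2.02143, so a = 4.701.
Then b = (0.9 − 0.14·4.701) / 0.07 = 3.45515.

4.70 kg product A, 3.46 kg product B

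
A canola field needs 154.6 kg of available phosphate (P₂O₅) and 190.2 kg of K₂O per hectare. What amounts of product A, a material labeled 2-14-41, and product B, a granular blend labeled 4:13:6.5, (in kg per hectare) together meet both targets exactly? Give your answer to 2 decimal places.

With a, b = kg per hectare of product A and product B:
P₂O₅: 0.14·a + 0.13·b = 154.6
K₂O: 0.41·a + 0.065·b = 190.2
From row1: a = (154.6 − 0.13·b) / 0.14.
Into row2: 0.41·(154.6 − 0.13·b)/0.14 + 0.065·b = 190.2 → b = 831.629, a = 332.059.

332.06 kg product A, 831.63 kg product B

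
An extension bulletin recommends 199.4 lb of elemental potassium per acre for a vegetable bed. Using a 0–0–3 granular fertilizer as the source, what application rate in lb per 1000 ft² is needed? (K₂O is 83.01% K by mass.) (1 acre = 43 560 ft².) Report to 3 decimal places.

183.817 lb of product per thousand sq ft

As K₂O: 199.4 / 0.8301 = 240.212 lb per acre.
Product per acre = 240.212 / 3% = 8007.07 lb.
Convert to per 1000 ft²: 8007.07 × 0.0229568 = 183.81697 lb.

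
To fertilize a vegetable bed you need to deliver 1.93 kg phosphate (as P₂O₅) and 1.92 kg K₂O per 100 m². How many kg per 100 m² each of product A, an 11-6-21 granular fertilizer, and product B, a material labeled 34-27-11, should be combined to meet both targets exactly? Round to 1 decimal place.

Let a = kg of product A, b = kg of product B (per 100 m²).
P₂O₅: 0.06·a + 0.27·b = 1.93
K₂O: 0.21·a + 0.11·b = 1.92
Eliminate a: (row1) − 0.06/0.21·(row2) → 0.238571·b = 1.38143, so b = 5.79042.
Back-substitute: a = (1.93 − 0.27·5.79042) / 0.06 = 6.10978.

6.1 kg product A, 5.8 kg product B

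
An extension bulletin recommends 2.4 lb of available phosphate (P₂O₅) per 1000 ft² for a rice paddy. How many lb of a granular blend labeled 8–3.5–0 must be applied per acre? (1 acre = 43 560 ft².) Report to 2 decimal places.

2986.97 lb of product per acre

Product per 1000 ft² = 2.4 / 3.5% = 68.5714 lb.
Convert to per acre: 68.5714 × 43.56 = 2986.971 lb.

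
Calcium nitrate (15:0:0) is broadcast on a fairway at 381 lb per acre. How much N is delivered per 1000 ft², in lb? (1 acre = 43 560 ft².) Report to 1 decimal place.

1.3 lb N per thousand sq ft

nitrogen per acre = 381 × 15% = 57.15 lb.
Convert to per 1000 ft²: 57.15 × 0.0229568 = 1.31198 lb.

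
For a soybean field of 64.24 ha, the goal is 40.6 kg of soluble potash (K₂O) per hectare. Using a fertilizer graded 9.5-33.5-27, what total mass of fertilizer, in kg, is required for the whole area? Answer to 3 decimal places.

9659.793 kg

Product per hectare = 40.6 / 27% = 150.37 kg.
Total product = 150.37 × 64.24 = 9659.7926 kg.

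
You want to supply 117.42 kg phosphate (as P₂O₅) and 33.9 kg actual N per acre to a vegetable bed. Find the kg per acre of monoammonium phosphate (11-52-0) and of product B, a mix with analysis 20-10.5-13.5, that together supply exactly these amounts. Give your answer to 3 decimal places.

215.516 kg monoammonium phosphate, 50.966 kg product B

Let a = kg of monoammonium phosphate, b = kg of product B (per acre).
P₂O₅: 0.52·a + 0.105·b = 117.42
N: 0.11·a + 0.2·b = 33.9
Eliminate a: (row1) − 0.52/0.11·(row2) → -0.840455·b = -42.8345, so b = 50.9659.
Back-substitute: a = (117.42 − 0.105·50.9659) / 0.52 = 215.516495.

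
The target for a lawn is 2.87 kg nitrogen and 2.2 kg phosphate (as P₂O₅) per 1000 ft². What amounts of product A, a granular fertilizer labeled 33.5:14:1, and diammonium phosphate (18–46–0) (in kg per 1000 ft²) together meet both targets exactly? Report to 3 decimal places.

Per-1000 ft² balance (a = product A, b = diammonium phosphate):
N: 0.335·a + 0.18·b = 2.87
P₂O₅: 0.14·a + 0.46·b = 2.2
Solving simultaneously: a = 7.1699, b = 2.60047.

7.170 kg product A, 2.600 kg diammonium phosphate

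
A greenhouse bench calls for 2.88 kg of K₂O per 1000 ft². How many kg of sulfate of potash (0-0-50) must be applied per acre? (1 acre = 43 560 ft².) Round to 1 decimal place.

Product per 1000 ft² = 2.88 / 50% = 5.76 kg.
Convert to per acre: 5.76 × 43.56 = 250.906 kg.

250.9 kg of product per acre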